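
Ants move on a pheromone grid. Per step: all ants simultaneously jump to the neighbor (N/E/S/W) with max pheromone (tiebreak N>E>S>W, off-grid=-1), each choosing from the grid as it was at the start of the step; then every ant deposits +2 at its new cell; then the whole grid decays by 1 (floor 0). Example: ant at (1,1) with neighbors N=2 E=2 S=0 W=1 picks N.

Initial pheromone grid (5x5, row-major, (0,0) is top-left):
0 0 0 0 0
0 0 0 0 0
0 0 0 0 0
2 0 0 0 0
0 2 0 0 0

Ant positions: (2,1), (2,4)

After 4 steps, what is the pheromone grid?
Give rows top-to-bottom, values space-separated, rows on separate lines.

After step 1: ants at (1,1),(1,4)
  0 0 0 0 0
  0 1 0 0 1
  0 0 0 0 0
  1 0 0 0 0
  0 1 0 0 0
After step 2: ants at (0,1),(0,4)
  0 1 0 0 1
  0 0 0 0 0
  0 0 0 0 0
  0 0 0 0 0
  0 0 0 0 0
After step 3: ants at (0,2),(1,4)
  0 0 1 0 0
  0 0 0 0 1
  0 0 0 0 0
  0 0 0 0 0
  0 0 0 0 0
After step 4: ants at (0,3),(0,4)
  0 0 0 1 1
  0 0 0 0 0
  0 0 0 0 0
  0 0 0 0 0
  0 0 0 0 0

0 0 0 1 1
0 0 0 0 0
0 0 0 0 0
0 0 0 0 0
0 0 0 0 0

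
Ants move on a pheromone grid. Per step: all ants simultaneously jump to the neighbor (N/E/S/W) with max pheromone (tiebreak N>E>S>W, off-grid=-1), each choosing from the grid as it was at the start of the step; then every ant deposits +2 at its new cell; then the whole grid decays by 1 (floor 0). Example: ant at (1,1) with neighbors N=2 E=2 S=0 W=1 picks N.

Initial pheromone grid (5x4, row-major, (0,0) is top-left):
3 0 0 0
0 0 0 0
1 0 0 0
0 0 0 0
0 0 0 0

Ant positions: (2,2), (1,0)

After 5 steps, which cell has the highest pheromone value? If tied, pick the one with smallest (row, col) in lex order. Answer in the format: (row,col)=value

Step 1: ant0:(2,2)->N->(1,2) | ant1:(1,0)->N->(0,0)
  grid max=4 at (0,0)
Step 2: ant0:(1,2)->N->(0,2) | ant1:(0,0)->E->(0,1)
  grid max=3 at (0,0)
Step 3: ant0:(0,2)->W->(0,1) | ant1:(0,1)->W->(0,0)
  grid max=4 at (0,0)
Step 4: ant0:(0,1)->W->(0,0) | ant1:(0,0)->E->(0,1)
  grid max=5 at (0,0)
Step 5: ant0:(0,0)->E->(0,1) | ant1:(0,1)->W->(0,0)
  grid max=6 at (0,0)
Final grid:
  6 4 0 0
  0 0 0 0
  0 0 0 0
  0 0 0 0
  0 0 0 0
Max pheromone 6 at (0,0)

Answer: (0,0)=6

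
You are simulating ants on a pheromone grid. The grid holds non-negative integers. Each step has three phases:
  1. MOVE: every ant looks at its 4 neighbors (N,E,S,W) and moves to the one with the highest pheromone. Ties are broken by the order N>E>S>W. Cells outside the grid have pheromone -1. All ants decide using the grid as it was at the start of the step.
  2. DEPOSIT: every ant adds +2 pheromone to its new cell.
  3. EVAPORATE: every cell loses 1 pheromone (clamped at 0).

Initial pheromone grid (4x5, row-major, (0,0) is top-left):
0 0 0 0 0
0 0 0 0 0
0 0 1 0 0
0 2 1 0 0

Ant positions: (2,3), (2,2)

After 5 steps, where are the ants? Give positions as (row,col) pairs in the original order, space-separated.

Step 1: ant0:(2,3)->W->(2,2) | ant1:(2,2)->S->(3,2)
  grid max=2 at (2,2)
Step 2: ant0:(2,2)->S->(3,2) | ant1:(3,2)->N->(2,2)
  grid max=3 at (2,2)
Step 3: ant0:(3,2)->N->(2,2) | ant1:(2,2)->S->(3,2)
  grid max=4 at (2,2)
Step 4: ant0:(2,2)->S->(3,2) | ant1:(3,2)->N->(2,2)
  grid max=5 at (2,2)
Step 5: ant0:(3,2)->N->(2,2) | ant1:(2,2)->S->(3,2)
  grid max=6 at (2,2)

(2,2) (3,2)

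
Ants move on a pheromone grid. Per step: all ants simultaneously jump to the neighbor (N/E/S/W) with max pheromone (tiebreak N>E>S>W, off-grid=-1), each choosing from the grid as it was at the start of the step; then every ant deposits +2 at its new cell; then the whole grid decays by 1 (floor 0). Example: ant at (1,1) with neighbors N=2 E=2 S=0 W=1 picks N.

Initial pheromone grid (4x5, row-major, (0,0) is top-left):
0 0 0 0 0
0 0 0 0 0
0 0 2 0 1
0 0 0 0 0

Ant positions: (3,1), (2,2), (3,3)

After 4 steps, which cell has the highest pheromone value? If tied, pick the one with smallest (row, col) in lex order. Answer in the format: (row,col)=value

Step 1: ant0:(3,1)->N->(2,1) | ant1:(2,2)->N->(1,2) | ant2:(3,3)->N->(2,3)
  grid max=1 at (1,2)
Step 2: ant0:(2,1)->E->(2,2) | ant1:(1,2)->S->(2,2) | ant2:(2,3)->W->(2,2)
  grid max=6 at (2,2)
Step 3: ant0:(2,2)->N->(1,2) | ant1:(2,2)->N->(1,2) | ant2:(2,2)->N->(1,2)
  grid max=5 at (1,2)
Step 4: ant0:(1,2)->S->(2,2) | ant1:(1,2)->S->(2,2) | ant2:(1,2)->S->(2,2)
  grid max=10 at (2,2)
Final grid:
  0 0 0 0 0
  0 0 4 0 0
  0 0 10 0 0
  0 0 0 0 0
Max pheromone 10 at (2,2)

Answer: (2,2)=10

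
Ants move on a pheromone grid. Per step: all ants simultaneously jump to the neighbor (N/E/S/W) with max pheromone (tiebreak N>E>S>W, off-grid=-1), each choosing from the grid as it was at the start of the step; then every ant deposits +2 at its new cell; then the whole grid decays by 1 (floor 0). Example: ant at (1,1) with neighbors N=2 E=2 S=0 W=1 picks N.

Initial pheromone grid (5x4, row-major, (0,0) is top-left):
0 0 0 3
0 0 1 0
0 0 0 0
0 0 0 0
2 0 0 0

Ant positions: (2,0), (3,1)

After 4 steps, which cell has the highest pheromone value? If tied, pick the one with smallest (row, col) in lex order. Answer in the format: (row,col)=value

Step 1: ant0:(2,0)->N->(1,0) | ant1:(3,1)->N->(2,1)
  grid max=2 at (0,3)
Step 2: ant0:(1,0)->N->(0,0) | ant1:(2,1)->N->(1,1)
  grid max=1 at (0,0)
Step 3: ant0:(0,0)->E->(0,1) | ant1:(1,1)->N->(0,1)
  grid max=3 at (0,1)
Step 4: ant0:(0,1)->E->(0,2) | ant1:(0,1)->E->(0,2)
  grid max=3 at (0,2)
Final grid:
  0 2 3 0
  0 0 0 0
  0 0 0 0
  0 0 0 0
  0 0 0 0
Max pheromone 3 at (0,2)

Answer: (0,2)=3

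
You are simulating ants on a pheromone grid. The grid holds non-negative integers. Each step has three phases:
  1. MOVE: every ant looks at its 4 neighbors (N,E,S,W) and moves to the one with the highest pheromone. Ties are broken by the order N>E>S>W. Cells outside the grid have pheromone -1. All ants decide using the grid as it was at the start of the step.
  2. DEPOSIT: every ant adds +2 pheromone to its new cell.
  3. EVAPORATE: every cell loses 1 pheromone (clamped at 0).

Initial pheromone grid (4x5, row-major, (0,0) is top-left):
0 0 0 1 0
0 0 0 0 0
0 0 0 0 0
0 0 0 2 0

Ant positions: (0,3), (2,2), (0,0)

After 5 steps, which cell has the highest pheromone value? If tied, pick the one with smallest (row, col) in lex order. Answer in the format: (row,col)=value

Answer: (0,3)=7

Derivation:
Step 1: ant0:(0,3)->E->(0,4) | ant1:(2,2)->N->(1,2) | ant2:(0,0)->E->(0,1)
  grid max=1 at (0,1)
Step 2: ant0:(0,4)->S->(1,4) | ant1:(1,2)->N->(0,2) | ant2:(0,1)->E->(0,2)
  grid max=3 at (0,2)
Step 3: ant0:(1,4)->N->(0,4) | ant1:(0,2)->E->(0,3) | ant2:(0,2)->E->(0,3)
  grid max=3 at (0,3)
Step 4: ant0:(0,4)->W->(0,3) | ant1:(0,3)->W->(0,2) | ant2:(0,3)->W->(0,2)
  grid max=5 at (0,2)
Step 5: ant0:(0,3)->W->(0,2) | ant1:(0,2)->E->(0,3) | ant2:(0,2)->E->(0,3)
  grid max=7 at (0,3)
Final grid:
  0 0 6 7 0
  0 0 0 0 0
  0 0 0 0 0
  0 0 0 0 0
Max pheromone 7 at (0,3)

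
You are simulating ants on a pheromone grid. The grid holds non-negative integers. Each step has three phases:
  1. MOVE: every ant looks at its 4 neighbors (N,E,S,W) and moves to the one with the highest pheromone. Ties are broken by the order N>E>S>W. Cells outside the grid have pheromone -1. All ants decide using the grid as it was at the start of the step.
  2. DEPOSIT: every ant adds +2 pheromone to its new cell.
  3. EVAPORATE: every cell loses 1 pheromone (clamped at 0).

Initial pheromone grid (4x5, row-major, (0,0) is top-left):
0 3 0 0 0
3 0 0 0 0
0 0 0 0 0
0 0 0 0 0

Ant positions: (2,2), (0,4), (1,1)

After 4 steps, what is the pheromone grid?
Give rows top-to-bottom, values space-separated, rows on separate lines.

After step 1: ants at (1,2),(1,4),(0,1)
  0 4 0 0 0
  2 0 1 0 1
  0 0 0 0 0
  0 0 0 0 0
After step 2: ants at (0,2),(0,4),(0,2)
  0 3 3 0 1
  1 0 0 0 0
  0 0 0 0 0
  0 0 0 0 0
After step 3: ants at (0,1),(1,4),(0,1)
  0 6 2 0 0
  0 0 0 0 1
  0 0 0 0 0
  0 0 0 0 0
After step 4: ants at (0,2),(0,4),(0,2)
  0 5 5 0 1
  0 0 0 0 0
  0 0 0 0 0
  0 0 0 0 0

0 5 5 0 1
0 0 0 0 0
0 0 0 0 0
0 0 0 0 0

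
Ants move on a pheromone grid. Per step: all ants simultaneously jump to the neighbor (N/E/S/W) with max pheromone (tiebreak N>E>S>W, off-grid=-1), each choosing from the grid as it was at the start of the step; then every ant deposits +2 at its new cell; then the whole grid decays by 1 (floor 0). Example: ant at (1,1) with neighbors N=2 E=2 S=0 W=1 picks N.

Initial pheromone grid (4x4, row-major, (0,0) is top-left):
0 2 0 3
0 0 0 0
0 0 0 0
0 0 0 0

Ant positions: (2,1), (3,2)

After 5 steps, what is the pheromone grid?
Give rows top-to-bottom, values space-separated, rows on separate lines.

After step 1: ants at (1,1),(2,2)
  0 1 0 2
  0 1 0 0
  0 0 1 0
  0 0 0 0
After step 2: ants at (0,1),(1,2)
  0 2 0 1
  0 0 1 0
  0 0 0 0
  0 0 0 0
After step 3: ants at (0,2),(0,2)
  0 1 3 0
  0 0 0 0
  0 0 0 0
  0 0 0 0
After step 4: ants at (0,1),(0,1)
  0 4 2 0
  0 0 0 0
  0 0 0 0
  0 0 0 0
After step 5: ants at (0,2),(0,2)
  0 3 5 0
  0 0 0 0
  0 0 0 0
  0 0 0 0

0 3 5 0
0 0 0 0
0 0 0 0
0 0 0 0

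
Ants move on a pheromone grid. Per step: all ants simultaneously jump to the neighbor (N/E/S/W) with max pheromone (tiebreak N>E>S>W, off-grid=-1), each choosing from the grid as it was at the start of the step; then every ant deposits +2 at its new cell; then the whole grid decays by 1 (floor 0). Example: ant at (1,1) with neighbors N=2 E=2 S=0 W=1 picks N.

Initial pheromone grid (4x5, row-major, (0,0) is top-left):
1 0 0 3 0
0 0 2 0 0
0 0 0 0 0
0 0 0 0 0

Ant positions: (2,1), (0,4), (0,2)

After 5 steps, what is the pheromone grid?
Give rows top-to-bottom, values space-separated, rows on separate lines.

After step 1: ants at (1,1),(0,3),(0,3)
  0 0 0 6 0
  0 1 1 0 0
  0 0 0 0 0
  0 0 0 0 0
After step 2: ants at (1,2),(0,4),(0,4)
  0 0 0 5 3
  0 0 2 0 0
  0 0 0 0 0
  0 0 0 0 0
After step 3: ants at (0,2),(0,3),(0,3)
  0 0 1 8 2
  0 0 1 0 0
  0 0 0 0 0
  0 0 0 0 0
After step 4: ants at (0,3),(0,4),(0,4)
  0 0 0 9 5
  0 0 0 0 0
  0 0 0 0 0
  0 0 0 0 0
After step 5: ants at (0,4),(0,3),(0,3)
  0 0 0 12 6
  0 0 0 0 0
  0 0 0 0 0
  0 0 0 0 0

0 0 0 12 6
0 0 0 0 0
0 0 0 0 0
0 0 0 0 0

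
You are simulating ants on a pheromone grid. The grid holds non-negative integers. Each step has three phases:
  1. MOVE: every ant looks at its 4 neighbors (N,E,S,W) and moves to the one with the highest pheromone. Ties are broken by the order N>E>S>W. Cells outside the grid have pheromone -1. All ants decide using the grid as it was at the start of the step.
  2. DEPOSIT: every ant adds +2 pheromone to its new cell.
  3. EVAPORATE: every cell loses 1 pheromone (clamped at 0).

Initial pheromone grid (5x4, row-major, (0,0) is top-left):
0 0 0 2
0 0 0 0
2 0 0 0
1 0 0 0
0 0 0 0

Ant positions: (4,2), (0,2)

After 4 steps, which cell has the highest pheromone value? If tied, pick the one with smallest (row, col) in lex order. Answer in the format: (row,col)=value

Answer: (0,3)=2

Derivation:
Step 1: ant0:(4,2)->N->(3,2) | ant1:(0,2)->E->(0,3)
  grid max=3 at (0,3)
Step 2: ant0:(3,2)->N->(2,2) | ant1:(0,3)->S->(1,3)
  grid max=2 at (0,3)
Step 3: ant0:(2,2)->N->(1,2) | ant1:(1,3)->N->(0,3)
  grid max=3 at (0,3)
Step 4: ant0:(1,2)->N->(0,2) | ant1:(0,3)->S->(1,3)
  grid max=2 at (0,3)
Final grid:
  0 0 1 2
  0 0 0 1
  0 0 0 0
  0 0 0 0
  0 0 0 0
Max pheromone 2 at (0,3)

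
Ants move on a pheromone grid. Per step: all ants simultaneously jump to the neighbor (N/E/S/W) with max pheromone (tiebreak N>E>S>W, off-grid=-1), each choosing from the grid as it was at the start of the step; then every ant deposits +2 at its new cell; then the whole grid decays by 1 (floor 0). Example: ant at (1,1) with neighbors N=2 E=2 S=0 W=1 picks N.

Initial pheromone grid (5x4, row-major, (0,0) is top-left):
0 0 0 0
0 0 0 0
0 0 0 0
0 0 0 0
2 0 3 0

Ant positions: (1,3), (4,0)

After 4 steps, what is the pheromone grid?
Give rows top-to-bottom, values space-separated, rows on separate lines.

After step 1: ants at (0,3),(3,0)
  0 0 0 1
  0 0 0 0
  0 0 0 0
  1 0 0 0
  1 0 2 0
After step 2: ants at (1,3),(4,0)
  0 0 0 0
  0 0 0 1
  0 0 0 0
  0 0 0 0
  2 0 1 0
After step 3: ants at (0,3),(3,0)
  0 0 0 1
  0 0 0 0
  0 0 0 0
  1 0 0 0
  1 0 0 0
After step 4: ants at (1,3),(4,0)
  0 0 0 0
  0 0 0 1
  0 0 0 0
  0 0 0 0
  2 0 0 0

0 0 0 0
0 0 0 1
0 0 0 0
0 0 0 0
2 0 0 0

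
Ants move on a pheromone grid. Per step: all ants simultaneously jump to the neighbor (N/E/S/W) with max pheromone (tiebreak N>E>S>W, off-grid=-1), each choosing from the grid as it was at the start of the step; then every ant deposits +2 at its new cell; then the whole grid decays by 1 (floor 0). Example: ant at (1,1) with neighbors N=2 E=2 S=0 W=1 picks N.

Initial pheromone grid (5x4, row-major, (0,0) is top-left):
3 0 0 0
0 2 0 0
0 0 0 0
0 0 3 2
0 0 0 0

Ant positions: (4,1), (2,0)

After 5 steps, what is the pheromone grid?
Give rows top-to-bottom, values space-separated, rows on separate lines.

After step 1: ants at (3,1),(1,0)
  2 0 0 0
  1 1 0 0
  0 0 0 0
  0 1 2 1
  0 0 0 0
After step 2: ants at (3,2),(0,0)
  3 0 0 0
  0 0 0 0
  0 0 0 0
  0 0 3 0
  0 0 0 0
After step 3: ants at (2,2),(0,1)
  2 1 0 0
  0 0 0 0
  0 0 1 0
  0 0 2 0
  0 0 0 0
After step 4: ants at (3,2),(0,0)
  3 0 0 0
  0 0 0 0
  0 0 0 0
  0 0 3 0
  0 0 0 0
After step 5: ants at (2,2),(0,1)
  2 1 0 0
  0 0 0 0
  0 0 1 0
  0 0 2 0
  0 0 0 0

2 1 0 0
0 0 0 0
0 0 1 0
0 0 2 0
0 0 0 0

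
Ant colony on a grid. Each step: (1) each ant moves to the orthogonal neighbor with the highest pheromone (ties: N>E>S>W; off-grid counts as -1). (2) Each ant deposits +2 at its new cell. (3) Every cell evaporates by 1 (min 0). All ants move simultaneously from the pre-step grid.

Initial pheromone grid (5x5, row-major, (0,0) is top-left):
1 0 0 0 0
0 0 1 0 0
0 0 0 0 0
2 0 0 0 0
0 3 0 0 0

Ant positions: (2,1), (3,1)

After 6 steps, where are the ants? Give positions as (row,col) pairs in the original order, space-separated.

Step 1: ant0:(2,1)->N->(1,1) | ant1:(3,1)->S->(4,1)
  grid max=4 at (4,1)
Step 2: ant0:(1,1)->N->(0,1) | ant1:(4,1)->N->(3,1)
  grid max=3 at (4,1)
Step 3: ant0:(0,1)->E->(0,2) | ant1:(3,1)->S->(4,1)
  grid max=4 at (4,1)
Step 4: ant0:(0,2)->E->(0,3) | ant1:(4,1)->N->(3,1)
  grid max=3 at (4,1)
Step 5: ant0:(0,3)->E->(0,4) | ant1:(3,1)->S->(4,1)
  grid max=4 at (4,1)
Step 6: ant0:(0,4)->S->(1,4) | ant1:(4,1)->N->(3,1)
  grid max=3 at (4,1)

(1,4) (3,1)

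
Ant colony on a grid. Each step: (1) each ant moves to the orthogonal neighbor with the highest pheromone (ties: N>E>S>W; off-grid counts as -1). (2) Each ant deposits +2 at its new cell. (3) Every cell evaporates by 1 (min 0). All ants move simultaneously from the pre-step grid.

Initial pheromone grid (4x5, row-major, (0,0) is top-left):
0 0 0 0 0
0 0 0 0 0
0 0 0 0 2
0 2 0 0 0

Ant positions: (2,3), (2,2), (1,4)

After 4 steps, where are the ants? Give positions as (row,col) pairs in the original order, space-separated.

Step 1: ant0:(2,3)->E->(2,4) | ant1:(2,2)->N->(1,2) | ant2:(1,4)->S->(2,4)
  grid max=5 at (2,4)
Step 2: ant0:(2,4)->N->(1,4) | ant1:(1,2)->N->(0,2) | ant2:(2,4)->N->(1,4)
  grid max=4 at (2,4)
Step 3: ant0:(1,4)->S->(2,4) | ant1:(0,2)->E->(0,3) | ant2:(1,4)->S->(2,4)
  grid max=7 at (2,4)
Step 4: ant0:(2,4)->N->(1,4) | ant1:(0,3)->E->(0,4) | ant2:(2,4)->N->(1,4)
  grid max=6 at (2,4)

(1,4) (0,4) (1,4)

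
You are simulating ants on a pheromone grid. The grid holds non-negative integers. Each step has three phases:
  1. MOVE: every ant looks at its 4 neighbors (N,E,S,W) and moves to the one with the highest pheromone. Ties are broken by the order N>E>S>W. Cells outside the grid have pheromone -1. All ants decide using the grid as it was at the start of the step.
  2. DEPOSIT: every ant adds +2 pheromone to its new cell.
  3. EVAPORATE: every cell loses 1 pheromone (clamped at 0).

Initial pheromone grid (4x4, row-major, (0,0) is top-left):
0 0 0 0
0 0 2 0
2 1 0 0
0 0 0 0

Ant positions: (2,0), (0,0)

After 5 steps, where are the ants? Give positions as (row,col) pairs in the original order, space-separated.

Step 1: ant0:(2,0)->E->(2,1) | ant1:(0,0)->E->(0,1)
  grid max=2 at (2,1)
Step 2: ant0:(2,1)->W->(2,0) | ant1:(0,1)->E->(0,2)
  grid max=2 at (2,0)
Step 3: ant0:(2,0)->E->(2,1) | ant1:(0,2)->E->(0,3)
  grid max=2 at (2,1)
Step 4: ant0:(2,1)->W->(2,0) | ant1:(0,3)->S->(1,3)
  grid max=2 at (2,0)
Step 5: ant0:(2,0)->E->(2,1) | ant1:(1,3)->N->(0,3)
  grid max=2 at (2,1)

(2,1) (0,3)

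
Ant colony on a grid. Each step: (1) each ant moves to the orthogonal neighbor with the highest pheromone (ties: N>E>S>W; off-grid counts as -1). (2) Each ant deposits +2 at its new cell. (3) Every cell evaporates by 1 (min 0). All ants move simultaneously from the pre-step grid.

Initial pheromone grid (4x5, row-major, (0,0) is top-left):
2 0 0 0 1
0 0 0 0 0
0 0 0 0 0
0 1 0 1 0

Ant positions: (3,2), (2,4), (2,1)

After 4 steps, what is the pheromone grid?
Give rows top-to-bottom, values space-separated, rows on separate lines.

After step 1: ants at (3,3),(1,4),(3,1)
  1 0 0 0 0
  0 0 0 0 1
  0 0 0 0 0
  0 2 0 2 0
After step 2: ants at (2,3),(0,4),(2,1)
  0 0 0 0 1
  0 0 0 0 0
  0 1 0 1 0
  0 1 0 1 0
After step 3: ants at (3,3),(1,4),(3,1)
  0 0 0 0 0
  0 0 0 0 1
  0 0 0 0 0
  0 2 0 2 0
After step 4: ants at (2,3),(0,4),(2,1)
  0 0 0 0 1
  0 0 0 0 0
  0 1 0 1 0
  0 1 0 1 0

0 0 0 0 1
0 0 0 0 0
0 1 0 1 0
0 1 0 1 0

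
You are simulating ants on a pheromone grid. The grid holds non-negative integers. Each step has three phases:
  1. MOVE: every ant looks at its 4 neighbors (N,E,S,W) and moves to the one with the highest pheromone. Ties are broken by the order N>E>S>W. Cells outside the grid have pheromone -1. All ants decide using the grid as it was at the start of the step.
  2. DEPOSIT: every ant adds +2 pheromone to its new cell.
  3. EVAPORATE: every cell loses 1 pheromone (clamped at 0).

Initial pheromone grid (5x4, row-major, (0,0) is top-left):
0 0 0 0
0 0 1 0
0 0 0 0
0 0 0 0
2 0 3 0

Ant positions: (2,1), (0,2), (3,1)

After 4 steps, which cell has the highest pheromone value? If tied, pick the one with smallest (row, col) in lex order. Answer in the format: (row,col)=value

Step 1: ant0:(2,1)->N->(1,1) | ant1:(0,2)->S->(1,2) | ant2:(3,1)->N->(2,1)
  grid max=2 at (1,2)
Step 2: ant0:(1,1)->E->(1,2) | ant1:(1,2)->W->(1,1) | ant2:(2,1)->N->(1,1)
  grid max=4 at (1,1)
Step 3: ant0:(1,2)->W->(1,1) | ant1:(1,1)->E->(1,2) | ant2:(1,1)->E->(1,2)
  grid max=6 at (1,2)
Step 4: ant0:(1,1)->E->(1,2) | ant1:(1,2)->W->(1,1) | ant2:(1,2)->W->(1,1)
  grid max=8 at (1,1)
Final grid:
  0 0 0 0
  0 8 7 0
  0 0 0 0
  0 0 0 0
  0 0 0 0
Max pheromone 8 at (1,1)

Answer: (1,1)=8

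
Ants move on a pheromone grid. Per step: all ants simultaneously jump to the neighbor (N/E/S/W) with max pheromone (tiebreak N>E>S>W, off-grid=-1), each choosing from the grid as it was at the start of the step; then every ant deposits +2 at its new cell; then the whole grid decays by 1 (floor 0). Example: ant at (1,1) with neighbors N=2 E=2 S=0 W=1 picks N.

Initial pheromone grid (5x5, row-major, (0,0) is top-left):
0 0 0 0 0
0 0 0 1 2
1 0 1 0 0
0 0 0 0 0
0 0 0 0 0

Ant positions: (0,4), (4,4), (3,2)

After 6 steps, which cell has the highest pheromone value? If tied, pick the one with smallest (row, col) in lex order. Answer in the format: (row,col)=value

Answer: (1,4)=6

Derivation:
Step 1: ant0:(0,4)->S->(1,4) | ant1:(4,4)->N->(3,4) | ant2:(3,2)->N->(2,2)
  grid max=3 at (1,4)
Step 2: ant0:(1,4)->N->(0,4) | ant1:(3,4)->N->(2,4) | ant2:(2,2)->N->(1,2)
  grid max=2 at (1,4)
Step 3: ant0:(0,4)->S->(1,4) | ant1:(2,4)->N->(1,4) | ant2:(1,2)->S->(2,2)
  grid max=5 at (1,4)
Step 4: ant0:(1,4)->N->(0,4) | ant1:(1,4)->N->(0,4) | ant2:(2,2)->N->(1,2)
  grid max=4 at (1,4)
Step 5: ant0:(0,4)->S->(1,4) | ant1:(0,4)->S->(1,4) | ant2:(1,2)->S->(2,2)
  grid max=7 at (1,4)
Step 6: ant0:(1,4)->N->(0,4) | ant1:(1,4)->N->(0,4) | ant2:(2,2)->N->(1,2)
  grid max=6 at (1,4)
Final grid:
  0 0 0 0 5
  0 0 1 0 6
  0 0 1 0 0
  0 0 0 0 0
  0 0 0 0 0
Max pheromone 6 at (1,4)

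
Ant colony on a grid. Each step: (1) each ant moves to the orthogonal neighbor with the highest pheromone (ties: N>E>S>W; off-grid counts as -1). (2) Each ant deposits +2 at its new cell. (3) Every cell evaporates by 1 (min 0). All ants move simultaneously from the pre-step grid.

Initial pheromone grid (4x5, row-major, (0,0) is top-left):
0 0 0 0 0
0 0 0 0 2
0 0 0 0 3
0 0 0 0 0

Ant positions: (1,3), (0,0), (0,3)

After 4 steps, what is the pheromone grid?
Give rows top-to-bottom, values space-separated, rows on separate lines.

After step 1: ants at (1,4),(0,1),(0,4)
  0 1 0 0 1
  0 0 0 0 3
  0 0 0 0 2
  0 0 0 0 0
After step 2: ants at (2,4),(0,2),(1,4)
  0 0 1 0 0
  0 0 0 0 4
  0 0 0 0 3
  0 0 0 0 0
After step 3: ants at (1,4),(0,3),(2,4)
  0 0 0 1 0
  0 0 0 0 5
  0 0 0 0 4
  0 0 0 0 0
After step 4: ants at (2,4),(0,4),(1,4)
  0 0 0 0 1
  0 0 0 0 6
  0 0 0 0 5
  0 0 0 0 0

0 0 0 0 1
0 0 0 0 6
0 0 0 0 5
0 0 0 0 0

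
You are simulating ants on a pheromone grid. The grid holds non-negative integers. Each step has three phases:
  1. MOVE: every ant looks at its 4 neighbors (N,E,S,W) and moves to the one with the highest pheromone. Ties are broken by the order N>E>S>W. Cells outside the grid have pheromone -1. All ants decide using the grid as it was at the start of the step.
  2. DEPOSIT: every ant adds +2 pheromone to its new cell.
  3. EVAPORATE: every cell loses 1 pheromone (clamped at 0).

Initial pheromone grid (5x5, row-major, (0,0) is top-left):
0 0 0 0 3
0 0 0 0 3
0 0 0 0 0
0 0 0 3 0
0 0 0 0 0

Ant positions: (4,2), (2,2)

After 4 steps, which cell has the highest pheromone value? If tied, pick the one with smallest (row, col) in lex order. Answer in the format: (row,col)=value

Step 1: ant0:(4,2)->N->(3,2) | ant1:(2,2)->N->(1,2)
  grid max=2 at (0,4)
Step 2: ant0:(3,2)->E->(3,3) | ant1:(1,2)->N->(0,2)
  grid max=3 at (3,3)
Step 3: ant0:(3,3)->N->(2,3) | ant1:(0,2)->E->(0,3)
  grid max=2 at (3,3)
Step 4: ant0:(2,3)->S->(3,3) | ant1:(0,3)->E->(0,4)
  grid max=3 at (3,3)
Final grid:
  0 0 0 0 1
  0 0 0 0 0
  0 0 0 0 0
  0 0 0 3 0
  0 0 0 0 0
Max pheromone 3 at (3,3)

Answer: (3,3)=3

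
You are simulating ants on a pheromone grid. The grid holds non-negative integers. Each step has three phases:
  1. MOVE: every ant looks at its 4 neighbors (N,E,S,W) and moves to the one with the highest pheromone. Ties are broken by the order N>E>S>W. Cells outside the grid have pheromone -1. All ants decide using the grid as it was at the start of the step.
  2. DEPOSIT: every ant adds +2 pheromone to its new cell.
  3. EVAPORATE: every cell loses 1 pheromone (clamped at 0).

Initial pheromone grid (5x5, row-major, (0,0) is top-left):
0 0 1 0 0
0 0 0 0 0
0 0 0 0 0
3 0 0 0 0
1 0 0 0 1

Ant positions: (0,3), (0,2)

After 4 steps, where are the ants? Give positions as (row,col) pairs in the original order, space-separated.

Step 1: ant0:(0,3)->W->(0,2) | ant1:(0,2)->E->(0,3)
  grid max=2 at (0,2)
Step 2: ant0:(0,2)->E->(0,3) | ant1:(0,3)->W->(0,2)
  grid max=3 at (0,2)
Step 3: ant0:(0,3)->W->(0,2) | ant1:(0,2)->E->(0,3)
  grid max=4 at (0,2)
Step 4: ant0:(0,2)->E->(0,3) | ant1:(0,3)->W->(0,2)
  grid max=5 at (0,2)

(0,3) (0,2)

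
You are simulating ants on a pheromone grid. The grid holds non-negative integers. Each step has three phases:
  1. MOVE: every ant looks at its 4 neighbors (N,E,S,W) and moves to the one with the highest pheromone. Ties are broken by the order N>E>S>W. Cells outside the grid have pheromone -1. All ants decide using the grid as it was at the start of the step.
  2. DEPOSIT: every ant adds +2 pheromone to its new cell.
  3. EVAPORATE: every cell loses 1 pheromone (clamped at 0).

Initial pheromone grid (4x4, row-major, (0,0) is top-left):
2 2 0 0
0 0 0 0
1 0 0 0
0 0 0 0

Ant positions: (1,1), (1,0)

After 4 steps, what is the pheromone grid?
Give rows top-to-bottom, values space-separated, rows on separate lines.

After step 1: ants at (0,1),(0,0)
  3 3 0 0
  0 0 0 0
  0 0 0 0
  0 0 0 0
After step 2: ants at (0,0),(0,1)
  4 4 0 0
  0 0 0 0
  0 0 0 0
  0 0 0 0
After step 3: ants at (0,1),(0,0)
  5 5 0 0
  0 0 0 0
  0 0 0 0
  0 0 0 0
After step 4: ants at (0,0),(0,1)
  6 6 0 0
  0 0 0 0
  0 0 0 0
  0 0 0 0

6 6 0 0
0 0 0 0
0 0 0 0
0 0 0 0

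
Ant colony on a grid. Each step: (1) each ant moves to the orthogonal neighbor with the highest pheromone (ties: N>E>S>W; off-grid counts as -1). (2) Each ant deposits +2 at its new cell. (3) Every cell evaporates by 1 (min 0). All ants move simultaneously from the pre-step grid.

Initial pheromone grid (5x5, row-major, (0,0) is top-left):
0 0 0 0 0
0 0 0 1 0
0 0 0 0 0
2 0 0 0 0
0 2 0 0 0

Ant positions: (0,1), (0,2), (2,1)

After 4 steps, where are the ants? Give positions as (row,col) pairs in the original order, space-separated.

Step 1: ant0:(0,1)->E->(0,2) | ant1:(0,2)->E->(0,3) | ant2:(2,1)->N->(1,1)
  grid max=1 at (0,2)
Step 2: ant0:(0,2)->E->(0,3) | ant1:(0,3)->W->(0,2) | ant2:(1,1)->N->(0,1)
  grid max=2 at (0,2)
Step 3: ant0:(0,3)->W->(0,2) | ant1:(0,2)->E->(0,3) | ant2:(0,1)->E->(0,2)
  grid max=5 at (0,2)
Step 4: ant0:(0,2)->E->(0,3) | ant1:(0,3)->W->(0,2) | ant2:(0,2)->E->(0,3)
  grid max=6 at (0,2)

(0,3) (0,2) (0,3)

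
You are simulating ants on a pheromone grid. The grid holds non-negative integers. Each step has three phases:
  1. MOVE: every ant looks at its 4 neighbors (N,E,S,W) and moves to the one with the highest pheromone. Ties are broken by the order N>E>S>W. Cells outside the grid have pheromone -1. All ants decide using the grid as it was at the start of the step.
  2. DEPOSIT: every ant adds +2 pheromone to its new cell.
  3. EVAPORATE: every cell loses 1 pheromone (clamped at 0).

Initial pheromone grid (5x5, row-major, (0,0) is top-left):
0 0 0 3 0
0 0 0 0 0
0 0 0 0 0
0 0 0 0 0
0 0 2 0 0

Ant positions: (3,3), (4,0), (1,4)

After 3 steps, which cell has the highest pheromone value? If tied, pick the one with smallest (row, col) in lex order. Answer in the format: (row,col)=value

Answer: (0,3)=4

Derivation:
Step 1: ant0:(3,3)->N->(2,3) | ant1:(4,0)->N->(3,0) | ant2:(1,4)->N->(0,4)
  grid max=2 at (0,3)
Step 2: ant0:(2,3)->N->(1,3) | ant1:(3,0)->N->(2,0) | ant2:(0,4)->W->(0,3)
  grid max=3 at (0,3)
Step 3: ant0:(1,3)->N->(0,3) | ant1:(2,0)->N->(1,0) | ant2:(0,3)->S->(1,3)
  grid max=4 at (0,3)
Final grid:
  0 0 0 4 0
  1 0 0 2 0
  0 0 0 0 0
  0 0 0 0 0
  0 0 0 0 0
Max pheromone 4 at (0,3)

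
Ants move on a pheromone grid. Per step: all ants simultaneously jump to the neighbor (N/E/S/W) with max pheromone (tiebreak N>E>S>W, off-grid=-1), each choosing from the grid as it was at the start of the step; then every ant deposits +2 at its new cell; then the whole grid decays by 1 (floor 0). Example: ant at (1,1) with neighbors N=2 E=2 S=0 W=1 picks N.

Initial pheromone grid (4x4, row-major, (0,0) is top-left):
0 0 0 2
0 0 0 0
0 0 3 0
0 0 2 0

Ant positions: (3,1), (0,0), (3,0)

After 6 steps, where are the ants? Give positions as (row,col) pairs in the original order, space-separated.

Step 1: ant0:(3,1)->E->(3,2) | ant1:(0,0)->E->(0,1) | ant2:(3,0)->N->(2,0)
  grid max=3 at (3,2)
Step 2: ant0:(3,2)->N->(2,2) | ant1:(0,1)->E->(0,2) | ant2:(2,0)->N->(1,0)
  grid max=3 at (2,2)
Step 3: ant0:(2,2)->S->(3,2) | ant1:(0,2)->E->(0,3) | ant2:(1,0)->N->(0,0)
  grid max=3 at (3,2)
Step 4: ant0:(3,2)->N->(2,2) | ant1:(0,3)->S->(1,3) | ant2:(0,0)->E->(0,1)
  grid max=3 at (2,2)
Step 5: ant0:(2,2)->S->(3,2) | ant1:(1,3)->N->(0,3) | ant2:(0,1)->E->(0,2)
  grid max=3 at (3,2)
Step 6: ant0:(3,2)->N->(2,2) | ant1:(0,3)->W->(0,2) | ant2:(0,2)->E->(0,3)
  grid max=3 at (2,2)

(2,2) (0,2) (0,3)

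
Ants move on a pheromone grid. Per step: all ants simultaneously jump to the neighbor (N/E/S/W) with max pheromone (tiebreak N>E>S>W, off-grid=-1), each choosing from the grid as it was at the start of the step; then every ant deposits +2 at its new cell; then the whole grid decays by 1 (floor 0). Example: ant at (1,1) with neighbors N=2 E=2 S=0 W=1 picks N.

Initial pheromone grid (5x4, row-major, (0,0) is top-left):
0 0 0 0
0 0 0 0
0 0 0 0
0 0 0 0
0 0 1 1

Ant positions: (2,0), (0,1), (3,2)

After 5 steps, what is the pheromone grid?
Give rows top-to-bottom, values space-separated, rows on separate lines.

After step 1: ants at (1,0),(0,2),(4,2)
  0 0 1 0
  1 0 0 0
  0 0 0 0
  0 0 0 0
  0 0 2 0
After step 2: ants at (0,0),(0,3),(3,2)
  1 0 0 1
  0 0 0 0
  0 0 0 0
  0 0 1 0
  0 0 1 0
After step 3: ants at (0,1),(1,3),(4,2)
  0 1 0 0
  0 0 0 1
  0 0 0 0
  0 0 0 0
  0 0 2 0
After step 4: ants at (0,2),(0,3),(3,2)
  0 0 1 1
  0 0 0 0
  0 0 0 0
  0 0 1 0
  0 0 1 0
After step 5: ants at (0,3),(0,2),(4,2)
  0 0 2 2
  0 0 0 0
  0 0 0 0
  0 0 0 0
  0 0 2 0

0 0 2 2
0 0 0 0
0 0 0 0
0 0 0 0
0 0 2 0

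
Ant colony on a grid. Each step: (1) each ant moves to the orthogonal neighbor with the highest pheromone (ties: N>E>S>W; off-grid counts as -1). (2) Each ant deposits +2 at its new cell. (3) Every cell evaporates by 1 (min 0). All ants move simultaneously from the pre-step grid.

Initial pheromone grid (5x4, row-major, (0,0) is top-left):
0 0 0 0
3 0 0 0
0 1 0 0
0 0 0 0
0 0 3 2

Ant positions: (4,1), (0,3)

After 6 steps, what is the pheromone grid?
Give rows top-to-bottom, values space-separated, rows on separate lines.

After step 1: ants at (4,2),(1,3)
  0 0 0 0
  2 0 0 1
  0 0 0 0
  0 0 0 0
  0 0 4 1
After step 2: ants at (4,3),(0,3)
  0 0 0 1
  1 0 0 0
  0 0 0 0
  0 0 0 0
  0 0 3 2
After step 3: ants at (4,2),(1,3)
  0 0 0 0
  0 0 0 1
  0 0 0 0
  0 0 0 0
  0 0 4 1
After step 4: ants at (4,3),(0,3)
  0 0 0 1
  0 0 0 0
  0 0 0 0
  0 0 0 0
  0 0 3 2
After step 5: ants at (4,2),(1,3)
  0 0 0 0
  0 0 0 1
  0 0 0 0
  0 0 0 0
  0 0 4 1
After step 6: ants at (4,3),(0,3)
  0 0 0 1
  0 0 0 0
  0 0 0 0
  0 0 0 0
  0 0 3 2

0 0 0 1
0 0 0 0
0 0 0 0
0 0 0 0
0 0 3 2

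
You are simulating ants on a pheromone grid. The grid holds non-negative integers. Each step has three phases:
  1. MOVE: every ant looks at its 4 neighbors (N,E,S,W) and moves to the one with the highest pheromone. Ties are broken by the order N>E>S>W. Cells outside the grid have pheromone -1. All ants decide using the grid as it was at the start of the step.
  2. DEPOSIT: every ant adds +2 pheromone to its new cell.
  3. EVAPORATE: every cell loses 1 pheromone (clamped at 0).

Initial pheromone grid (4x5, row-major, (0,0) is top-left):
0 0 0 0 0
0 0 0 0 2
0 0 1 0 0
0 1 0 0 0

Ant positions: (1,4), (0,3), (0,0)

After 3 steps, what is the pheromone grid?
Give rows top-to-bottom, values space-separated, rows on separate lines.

After step 1: ants at (0,4),(0,4),(0,1)
  0 1 0 0 3
  0 0 0 0 1
  0 0 0 0 0
  0 0 0 0 0
After step 2: ants at (1,4),(1,4),(0,2)
  0 0 1 0 2
  0 0 0 0 4
  0 0 0 0 0
  0 0 0 0 0
After step 3: ants at (0,4),(0,4),(0,3)
  0 0 0 1 5
  0 0 0 0 3
  0 0 0 0 0
  0 0 0 0 0

0 0 0 1 5
0 0 0 0 3
0 0 0 0 0
0 0 0 0 0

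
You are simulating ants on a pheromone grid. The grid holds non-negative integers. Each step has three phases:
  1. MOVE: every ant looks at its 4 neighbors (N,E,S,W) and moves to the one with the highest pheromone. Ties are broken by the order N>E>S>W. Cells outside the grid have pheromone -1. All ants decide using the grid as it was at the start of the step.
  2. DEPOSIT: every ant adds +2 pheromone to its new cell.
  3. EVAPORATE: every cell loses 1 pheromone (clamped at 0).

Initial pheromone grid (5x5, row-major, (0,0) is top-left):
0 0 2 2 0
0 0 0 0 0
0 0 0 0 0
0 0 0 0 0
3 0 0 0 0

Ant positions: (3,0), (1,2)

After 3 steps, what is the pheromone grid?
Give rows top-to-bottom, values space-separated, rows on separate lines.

After step 1: ants at (4,0),(0,2)
  0 0 3 1 0
  0 0 0 0 0
  0 0 0 0 0
  0 0 0 0 0
  4 0 0 0 0
After step 2: ants at (3,0),(0,3)
  0 0 2 2 0
  0 0 0 0 0
  0 0 0 0 0
  1 0 0 0 0
  3 0 0 0 0
After step 3: ants at (4,0),(0,2)
  0 0 3 1 0
  0 0 0 0 0
  0 0 0 0 0
  0 0 0 0 0
  4 0 0 0 0

0 0 3 1 0
0 0 0 0 0
0 0 0 0 0
0 0 0 0 0
4 0 0 0 0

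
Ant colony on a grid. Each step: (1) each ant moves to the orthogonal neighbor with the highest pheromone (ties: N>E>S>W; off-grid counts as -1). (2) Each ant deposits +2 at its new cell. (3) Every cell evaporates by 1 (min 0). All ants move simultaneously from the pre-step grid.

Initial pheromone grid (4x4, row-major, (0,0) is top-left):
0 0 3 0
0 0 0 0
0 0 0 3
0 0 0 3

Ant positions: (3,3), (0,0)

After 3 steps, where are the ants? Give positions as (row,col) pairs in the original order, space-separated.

Step 1: ant0:(3,3)->N->(2,3) | ant1:(0,0)->E->(0,1)
  grid max=4 at (2,3)
Step 2: ant0:(2,3)->S->(3,3) | ant1:(0,1)->E->(0,2)
  grid max=3 at (0,2)
Step 3: ant0:(3,3)->N->(2,3) | ant1:(0,2)->E->(0,3)
  grid max=4 at (2,3)

(2,3) (0,3)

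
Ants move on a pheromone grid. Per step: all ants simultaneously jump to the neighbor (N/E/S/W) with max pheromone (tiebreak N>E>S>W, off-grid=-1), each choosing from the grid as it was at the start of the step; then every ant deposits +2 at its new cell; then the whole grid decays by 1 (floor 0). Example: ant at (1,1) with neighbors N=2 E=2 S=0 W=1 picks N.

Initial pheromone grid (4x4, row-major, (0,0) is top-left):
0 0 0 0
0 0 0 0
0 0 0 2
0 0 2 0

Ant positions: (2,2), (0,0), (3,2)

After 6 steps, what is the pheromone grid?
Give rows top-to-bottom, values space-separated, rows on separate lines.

After step 1: ants at (2,3),(0,1),(2,2)
  0 1 0 0
  0 0 0 0
  0 0 1 3
  0 0 1 0
After step 2: ants at (2,2),(0,2),(2,3)
  0 0 1 0
  0 0 0 0
  0 0 2 4
  0 0 0 0
After step 3: ants at (2,3),(0,3),(2,2)
  0 0 0 1
  0 0 0 0
  0 0 3 5
  0 0 0 0
After step 4: ants at (2,2),(1,3),(2,3)
  0 0 0 0
  0 0 0 1
  0 0 4 6
  0 0 0 0
After step 5: ants at (2,3),(2,3),(2,2)
  0 0 0 0
  0 0 0 0
  0 0 5 9
  0 0 0 0
After step 6: ants at (2,2),(2,2),(2,3)
  0 0 0 0
  0 0 0 0
  0 0 8 10
  0 0 0 0

0 0 0 0
0 0 0 0
0 0 8 10
0 0 0 0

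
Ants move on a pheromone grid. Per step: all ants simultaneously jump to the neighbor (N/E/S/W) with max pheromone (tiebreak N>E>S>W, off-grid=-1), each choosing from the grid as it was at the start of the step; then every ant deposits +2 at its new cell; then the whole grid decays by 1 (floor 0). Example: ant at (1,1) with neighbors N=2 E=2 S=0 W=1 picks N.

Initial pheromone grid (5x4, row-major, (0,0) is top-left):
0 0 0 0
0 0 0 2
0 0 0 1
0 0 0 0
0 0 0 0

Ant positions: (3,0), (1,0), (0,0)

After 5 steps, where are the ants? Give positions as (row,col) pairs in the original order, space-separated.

Step 1: ant0:(3,0)->N->(2,0) | ant1:(1,0)->N->(0,0) | ant2:(0,0)->E->(0,1)
  grid max=1 at (0,0)
Step 2: ant0:(2,0)->N->(1,0) | ant1:(0,0)->E->(0,1) | ant2:(0,1)->W->(0,0)
  grid max=2 at (0,0)
Step 3: ant0:(1,0)->N->(0,0) | ant1:(0,1)->W->(0,0) | ant2:(0,0)->E->(0,1)
  grid max=5 at (0,0)
Step 4: ant0:(0,0)->E->(0,1) | ant1:(0,0)->E->(0,1) | ant2:(0,1)->W->(0,0)
  grid max=6 at (0,0)
Step 5: ant0:(0,1)->W->(0,0) | ant1:(0,1)->W->(0,0) | ant2:(0,0)->E->(0,1)
  grid max=9 at (0,0)

(0,0) (0,0) (0,1)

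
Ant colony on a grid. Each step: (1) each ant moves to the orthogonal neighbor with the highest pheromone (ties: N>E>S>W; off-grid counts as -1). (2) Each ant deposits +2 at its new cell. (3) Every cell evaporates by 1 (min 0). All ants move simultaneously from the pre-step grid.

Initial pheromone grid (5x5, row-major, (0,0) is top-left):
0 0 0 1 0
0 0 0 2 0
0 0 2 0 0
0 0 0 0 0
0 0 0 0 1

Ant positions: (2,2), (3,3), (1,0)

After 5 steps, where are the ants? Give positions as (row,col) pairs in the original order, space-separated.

Step 1: ant0:(2,2)->N->(1,2) | ant1:(3,3)->N->(2,3) | ant2:(1,0)->N->(0,0)
  grid max=1 at (0,0)
Step 2: ant0:(1,2)->E->(1,3) | ant1:(2,3)->N->(1,3) | ant2:(0,0)->E->(0,1)
  grid max=4 at (1,3)
Step 3: ant0:(1,3)->N->(0,3) | ant1:(1,3)->N->(0,3) | ant2:(0,1)->E->(0,2)
  grid max=3 at (0,3)
Step 4: ant0:(0,3)->S->(1,3) | ant1:(0,3)->S->(1,3) | ant2:(0,2)->E->(0,3)
  grid max=6 at (1,3)
Step 5: ant0:(1,3)->N->(0,3) | ant1:(1,3)->N->(0,3) | ant2:(0,3)->S->(1,3)
  grid max=7 at (0,3)

(0,3) (0,3) (1,3)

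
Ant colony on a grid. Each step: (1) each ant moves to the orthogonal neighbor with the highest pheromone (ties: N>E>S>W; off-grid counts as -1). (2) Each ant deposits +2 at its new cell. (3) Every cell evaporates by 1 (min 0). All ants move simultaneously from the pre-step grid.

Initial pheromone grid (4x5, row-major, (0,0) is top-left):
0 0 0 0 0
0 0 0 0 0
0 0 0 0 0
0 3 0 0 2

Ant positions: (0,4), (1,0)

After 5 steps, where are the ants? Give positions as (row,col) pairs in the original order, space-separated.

Step 1: ant0:(0,4)->S->(1,4) | ant1:(1,0)->N->(0,0)
  grid max=2 at (3,1)
Step 2: ant0:(1,4)->N->(0,4) | ant1:(0,0)->E->(0,1)
  grid max=1 at (0,1)
Step 3: ant0:(0,4)->S->(1,4) | ant1:(0,1)->E->(0,2)
  grid max=1 at (0,2)
Step 4: ant0:(1,4)->N->(0,4) | ant1:(0,2)->E->(0,3)
  grid max=1 at (0,3)
Step 5: ant0:(0,4)->W->(0,3) | ant1:(0,3)->E->(0,4)
  grid max=2 at (0,3)

(0,3) (0,4)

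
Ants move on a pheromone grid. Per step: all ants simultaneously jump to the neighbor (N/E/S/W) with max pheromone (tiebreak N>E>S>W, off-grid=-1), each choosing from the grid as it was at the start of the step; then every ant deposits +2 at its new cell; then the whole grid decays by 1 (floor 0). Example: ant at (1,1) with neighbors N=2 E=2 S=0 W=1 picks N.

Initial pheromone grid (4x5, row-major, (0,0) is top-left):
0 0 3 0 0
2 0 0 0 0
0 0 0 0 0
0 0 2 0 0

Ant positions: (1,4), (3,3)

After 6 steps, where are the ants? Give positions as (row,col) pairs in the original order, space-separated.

Step 1: ant0:(1,4)->N->(0,4) | ant1:(3,3)->W->(3,2)
  grid max=3 at (3,2)
Step 2: ant0:(0,4)->S->(1,4) | ant1:(3,2)->N->(2,2)
  grid max=2 at (3,2)
Step 3: ant0:(1,4)->N->(0,4) | ant1:(2,2)->S->(3,2)
  grid max=3 at (3,2)
Step 4: ant0:(0,4)->S->(1,4) | ant1:(3,2)->N->(2,2)
  grid max=2 at (3,2)
Step 5: ant0:(1,4)->N->(0,4) | ant1:(2,2)->S->(3,2)
  grid max=3 at (3,2)
Step 6: ant0:(0,4)->S->(1,4) | ant1:(3,2)->N->(2,2)
  grid max=2 at (3,2)

(1,4) (2,2)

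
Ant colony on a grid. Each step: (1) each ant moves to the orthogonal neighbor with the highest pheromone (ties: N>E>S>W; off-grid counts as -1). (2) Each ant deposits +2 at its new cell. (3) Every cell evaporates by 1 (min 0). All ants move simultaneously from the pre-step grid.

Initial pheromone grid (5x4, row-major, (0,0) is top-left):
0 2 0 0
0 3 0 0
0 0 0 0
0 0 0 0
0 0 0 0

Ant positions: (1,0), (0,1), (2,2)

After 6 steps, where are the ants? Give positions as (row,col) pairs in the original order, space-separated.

Step 1: ant0:(1,0)->E->(1,1) | ant1:(0,1)->S->(1,1) | ant2:(2,2)->N->(1,2)
  grid max=6 at (1,1)
Step 2: ant0:(1,1)->N->(0,1) | ant1:(1,1)->N->(0,1) | ant2:(1,2)->W->(1,1)
  grid max=7 at (1,1)
Step 3: ant0:(0,1)->S->(1,1) | ant1:(0,1)->S->(1,1) | ant2:(1,1)->N->(0,1)
  grid max=10 at (1,1)
Step 4: ant0:(1,1)->N->(0,1) | ant1:(1,1)->N->(0,1) | ant2:(0,1)->S->(1,1)
  grid max=11 at (1,1)
Step 5: ant0:(0,1)->S->(1,1) | ant1:(0,1)->S->(1,1) | ant2:(1,1)->N->(0,1)
  grid max=14 at (1,1)
Step 6: ant0:(1,1)->N->(0,1) | ant1:(1,1)->N->(0,1) | ant2:(0,1)->S->(1,1)
  grid max=15 at (1,1)

(0,1) (0,1) (1,1)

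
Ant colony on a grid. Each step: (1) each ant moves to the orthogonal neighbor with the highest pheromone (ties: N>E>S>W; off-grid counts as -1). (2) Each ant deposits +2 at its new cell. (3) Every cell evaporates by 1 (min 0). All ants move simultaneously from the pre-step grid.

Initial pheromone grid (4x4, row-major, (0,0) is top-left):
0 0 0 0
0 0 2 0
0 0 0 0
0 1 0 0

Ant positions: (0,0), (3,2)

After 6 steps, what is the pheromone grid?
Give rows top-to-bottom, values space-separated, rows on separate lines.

After step 1: ants at (0,1),(3,1)
  0 1 0 0
  0 0 1 0
  0 0 0 0
  0 2 0 0
After step 2: ants at (0,2),(2,1)
  0 0 1 0
  0 0 0 0
  0 1 0 0
  0 1 0 0
After step 3: ants at (0,3),(3,1)
  0 0 0 1
  0 0 0 0
  0 0 0 0
  0 2 0 0
After step 4: ants at (1,3),(2,1)
  0 0 0 0
  0 0 0 1
  0 1 0 0
  0 1 0 0
After step 5: ants at (0,3),(3,1)
  0 0 0 1
  0 0 0 0
  0 0 0 0
  0 2 0 0
After step 6: ants at (1,3),(2,1)
  0 0 0 0
  0 0 0 1
  0 1 0 0
  0 1 0 0

0 0 0 0
0 0 0 1
0 1 0 0
0 1 0 0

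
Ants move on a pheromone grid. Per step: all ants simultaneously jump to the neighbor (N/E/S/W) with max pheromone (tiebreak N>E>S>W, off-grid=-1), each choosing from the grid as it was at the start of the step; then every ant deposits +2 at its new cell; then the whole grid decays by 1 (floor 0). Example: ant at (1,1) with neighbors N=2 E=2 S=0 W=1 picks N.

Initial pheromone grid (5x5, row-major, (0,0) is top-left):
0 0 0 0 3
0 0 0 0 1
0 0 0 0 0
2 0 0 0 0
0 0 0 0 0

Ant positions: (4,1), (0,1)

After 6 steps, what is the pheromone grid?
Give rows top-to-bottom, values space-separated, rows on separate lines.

After step 1: ants at (3,1),(0,2)
  0 0 1 0 2
  0 0 0 0 0
  0 0 0 0 0
  1 1 0 0 0
  0 0 0 0 0
After step 2: ants at (3,0),(0,3)
  0 0 0 1 1
  0 0 0 0 0
  0 0 0 0 0
  2 0 0 0 0
  0 0 0 0 0
After step 3: ants at (2,0),(0,4)
  0 0 0 0 2
  0 0 0 0 0
  1 0 0 0 0
  1 0 0 0 0
  0 0 0 0 0
After step 4: ants at (3,0),(1,4)
  0 0 0 0 1
  0 0 0 0 1
  0 0 0 0 0
  2 0 0 0 0
  0 0 0 0 0
After step 5: ants at (2,0),(0,4)
  0 0 0 0 2
  0 0 0 0 0
  1 0 0 0 0
  1 0 0 0 0
  0 0 0 0 0
After step 6: ants at (3,0),(1,4)
  0 0 0 0 1
  0 0 0 0 1
  0 0 0 0 0
  2 0 0 0 0
  0 0 0 0 0

0 0 0 0 1
0 0 0 0 1
0 0 0 0 0
2 0 0 0 0
0 0 0 0 0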